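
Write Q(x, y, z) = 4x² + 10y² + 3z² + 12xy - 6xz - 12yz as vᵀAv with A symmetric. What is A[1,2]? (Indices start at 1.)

The coefficient of x·y in Q is 12. For a symmetric A this equals A[1,2] + A[2,1] = 2·A[1,2].
So A[1,2] = 12/2 = 6.

6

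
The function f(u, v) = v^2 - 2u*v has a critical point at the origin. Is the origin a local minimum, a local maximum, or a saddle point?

The Hessian at the origin is H = [[0, -2], [-2, 2]].
det H = 0·2 − (-2)² = -4 < 0, so H is indefinite.
Therefore the origin is a saddle point.

saddle point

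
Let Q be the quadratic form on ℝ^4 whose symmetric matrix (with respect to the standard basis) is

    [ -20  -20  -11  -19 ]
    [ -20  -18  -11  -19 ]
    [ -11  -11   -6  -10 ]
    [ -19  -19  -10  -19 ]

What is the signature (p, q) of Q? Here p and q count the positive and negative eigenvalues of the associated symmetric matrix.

Symmetric row and column elimination reduces A to a congruent diagonal form with pivots -20, 2, 1/20, -5.
Counting signs: 2 positive, 2 negative.

(2, 2)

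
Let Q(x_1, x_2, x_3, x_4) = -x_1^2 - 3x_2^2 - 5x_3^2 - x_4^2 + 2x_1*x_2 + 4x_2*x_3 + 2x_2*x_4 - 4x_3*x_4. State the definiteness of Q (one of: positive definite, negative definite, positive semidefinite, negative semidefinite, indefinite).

Write A = [[-1, 1, 0, 0], [1, -3, 2, 1], [0, 2, -5, -2], [0, 1, -2, -1]].
Symmetric row and column elimination reduces A to a congruent diagonal form with pivots -1, -2, -3, -1/6.
That gives 4 negative pivots.
Hence Q is negative definite.

negative definite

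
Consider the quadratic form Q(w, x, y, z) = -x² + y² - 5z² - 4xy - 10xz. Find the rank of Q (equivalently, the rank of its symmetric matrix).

The associated matrix is A = [[0, 0, 0, 0], [0, -1, -2, -5], [0, -2, 1, 0], [0, -5, 0, -5]].
Row-reducing A symmetrically gives the diagonal entries 0, -1, 5, 0.
Counting signs: 1 positive, 1 negative, 2 zero.
The rank is the number of nonzero pivots: 2.

2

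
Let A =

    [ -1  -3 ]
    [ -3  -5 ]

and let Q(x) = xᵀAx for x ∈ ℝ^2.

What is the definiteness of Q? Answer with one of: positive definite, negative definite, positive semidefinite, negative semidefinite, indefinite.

indefinite

For the 2×2 matrix [[-1, -3], [-3, -5]]: det = -1·-5 − (-3)² = -4, trace = -6.
det < 0 so the eigenvalues have opposite signs; the form is indefinite.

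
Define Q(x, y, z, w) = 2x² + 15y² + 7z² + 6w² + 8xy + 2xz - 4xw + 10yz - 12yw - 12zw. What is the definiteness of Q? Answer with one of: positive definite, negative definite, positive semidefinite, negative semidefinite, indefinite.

Write A = [[2, 4, 1, -2], [4, 15, 5, -6], [1, 5, 7, -6], [-2, -6, -6, 6]].
Symmetric row and column elimination reduces A to a congruent diagonal form with pivots 2, 7, 73/14, 10/73.
So there are 4 positive pivots.
Hence Q is positive definite.

positive definite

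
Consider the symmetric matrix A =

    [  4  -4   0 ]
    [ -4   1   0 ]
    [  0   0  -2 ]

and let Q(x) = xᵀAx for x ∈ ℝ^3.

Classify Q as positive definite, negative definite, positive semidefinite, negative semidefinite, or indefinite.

indefinite

Row-reducing A symmetrically gives the diagonal entries 4, -3, -2.
So there are 1 positive, 2 negative pivots.
Hence Q is indefinite.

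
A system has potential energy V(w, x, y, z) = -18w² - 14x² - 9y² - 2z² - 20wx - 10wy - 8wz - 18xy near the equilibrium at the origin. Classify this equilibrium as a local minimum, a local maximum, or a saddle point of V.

local maximum

The Hessian at the origin is H = [[-36, -20, -10, -8], [-20, -28, -18, 0], [-10, -18, -18, 0], [-8, 0, 0, -4]].
Congruent diagonalization of H (simultaneous row and column reduction) yields pivots -36, -152/9, -115/19, -20/23.
That gives 4 negative pivots.
H is negative definite, so the origin is a strict local maximum.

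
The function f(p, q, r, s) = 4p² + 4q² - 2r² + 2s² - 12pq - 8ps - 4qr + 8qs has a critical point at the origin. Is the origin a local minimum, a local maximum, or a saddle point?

saddle point

The Hessian at the origin is H = [[8, -12, 0, -8], [-12, 8, -4, 8], [0, -4, -4, 0], [-8, 8, 0, 4]].
An LDLᵀ factorisation of H has diagonal entries 8, -10, -12/5, -4/3.
Counting signs: 1 positive, 3 negative.
H is indefinite, so the origin is a saddle point.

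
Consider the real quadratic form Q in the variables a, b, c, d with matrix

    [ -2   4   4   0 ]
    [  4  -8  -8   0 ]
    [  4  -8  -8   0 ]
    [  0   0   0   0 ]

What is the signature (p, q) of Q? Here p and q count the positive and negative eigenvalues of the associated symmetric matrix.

(0, 1)

Symmetric row and column elimination reduces A to a congruent diagonal form with pivots -2, 0, 0, 0.
Counting signs: 1 negative, 3 zero.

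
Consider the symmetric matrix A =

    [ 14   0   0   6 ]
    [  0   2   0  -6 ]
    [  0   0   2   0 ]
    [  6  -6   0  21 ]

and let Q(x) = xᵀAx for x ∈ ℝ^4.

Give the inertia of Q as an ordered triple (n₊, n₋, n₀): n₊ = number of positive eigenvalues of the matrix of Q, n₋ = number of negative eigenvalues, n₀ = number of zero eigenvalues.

(4, 0, 0)

Row-reducing A symmetrically gives the diagonal entries 14, 2, 2, 3/7.
Counting signs: 4 positive.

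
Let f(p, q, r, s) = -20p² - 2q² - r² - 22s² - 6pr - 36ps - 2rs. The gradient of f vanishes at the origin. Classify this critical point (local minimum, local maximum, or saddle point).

local maximum

The Hessian at the origin is H = [[-40, 0, -6, -36], [0, -4, 0, 0], [-6, 0, -2, -2], [-36, 0, -2, -44]].
Row-reducing H symmetrically gives the diagonal entries -40, -4, -11/10, -12/11.
Counting signs: 4 negative.
H is negative definite, so the origin is a strict local maximum.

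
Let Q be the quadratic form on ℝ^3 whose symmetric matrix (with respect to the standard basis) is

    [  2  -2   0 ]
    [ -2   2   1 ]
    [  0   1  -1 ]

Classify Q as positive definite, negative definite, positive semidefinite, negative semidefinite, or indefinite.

A is congruent to a diagonal matrix with 2 positive, 1 negative and 0 zero entries, so Q is indefinite.

indefinite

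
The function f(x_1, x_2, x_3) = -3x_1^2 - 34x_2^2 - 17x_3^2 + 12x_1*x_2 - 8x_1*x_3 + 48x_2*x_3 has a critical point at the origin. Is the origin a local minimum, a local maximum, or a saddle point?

local maximum

The Hessian at the origin is H = [[-6, 12, -8], [12, -68, 48], [-8, 48, -34]].
Applying the same elementary operations to the rows and columns of H produces a congruent diagonal matrix with entries -6, -44, -2/33.
That gives 3 negative pivots.
H is negative definite, so the origin is a strict local maximum.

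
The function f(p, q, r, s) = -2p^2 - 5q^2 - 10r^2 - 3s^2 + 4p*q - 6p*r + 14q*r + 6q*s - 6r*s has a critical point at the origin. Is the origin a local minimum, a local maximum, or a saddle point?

saddle point

The Hessian at the origin is H = [[-4, 4, -6, 0], [4, -10, 14, 6], [-6, 14, -20, -6], [0, 6, -6, -6]].
Congruent diagonalization of H (simultaneous row and column reduction) yields pivots -4, -6, -1/3, 12.
So there are 1 positive, 3 negative pivots.
H is indefinite, so the origin is a saddle point.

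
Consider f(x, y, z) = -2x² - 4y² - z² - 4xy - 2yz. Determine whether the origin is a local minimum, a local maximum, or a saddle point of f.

The Hessian at the origin is H = [[-4, -4, 0], [-4, -8, -2], [0, -2, -2]].
Row-reducing H symmetrically gives the diagonal entries -4, -4, -1.
That gives 3 negative pivots.
H is negative definite, so the origin is a strict local maximum.

local maximum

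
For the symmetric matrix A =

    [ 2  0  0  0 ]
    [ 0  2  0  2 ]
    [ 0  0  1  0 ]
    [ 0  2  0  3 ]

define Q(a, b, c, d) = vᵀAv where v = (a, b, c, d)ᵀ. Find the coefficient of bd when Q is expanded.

The coefficient of bd is A[2,4] + A[4,2] = 2·2 = 4.

4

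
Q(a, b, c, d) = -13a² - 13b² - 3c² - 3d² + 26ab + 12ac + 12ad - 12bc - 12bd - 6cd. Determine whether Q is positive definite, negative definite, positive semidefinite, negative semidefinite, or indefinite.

negative semidefinite

The associated matrix is A = [[-13, 13, 6, 6], [13, -13, -6, -6], [6, -6, -3, -3], [6, -6, -3, -3]].
Applying the same elementary operations to the rows and columns of A produces a congruent diagonal matrix with entries -13, 0, -3/13, 0.
That gives 2 negative, 2 zero pivots.
Hence Q is negative semidefinite.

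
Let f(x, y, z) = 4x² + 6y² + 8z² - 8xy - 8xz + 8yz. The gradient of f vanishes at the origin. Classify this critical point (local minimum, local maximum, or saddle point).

local minimum

The Hessian at the origin is H = [[8, -8, -8], [-8, 12, 8], [-8, 8, 16]].
Congruent diagonalization of H (simultaneous row and column reduction) yields pivots 8, 4, 8.
So there are 3 positive pivots.
H is positive definite, so the origin is a strict local minimum.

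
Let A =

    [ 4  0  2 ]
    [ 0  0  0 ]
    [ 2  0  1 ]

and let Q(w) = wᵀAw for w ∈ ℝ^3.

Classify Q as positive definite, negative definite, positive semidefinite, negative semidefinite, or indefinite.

positive semidefinite

Row-reducing A symmetrically gives the diagonal entries 4, 0, 0.
That gives 1 positive, 2 zero pivots.
Hence Q is positive semidefinite.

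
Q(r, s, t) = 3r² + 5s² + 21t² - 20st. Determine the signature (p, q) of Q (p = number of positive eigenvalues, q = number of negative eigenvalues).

The associated matrix is A = [[3, 0, 0], [0, 5, -10], [0, -10, 21]].
Row-reducing A symmetrically gives the diagonal entries 3, 5, 1.
Counting signs: 3 positive.

(3, 0)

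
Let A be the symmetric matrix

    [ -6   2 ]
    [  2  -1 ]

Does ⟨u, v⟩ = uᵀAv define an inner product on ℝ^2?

Leading principal minors: Δ_1 = -6, Δ_2 = 2.
The signs alternate starting with Δ_1 < 0, so by Sylvester's criterion Q is negative definite.
⟨·,·⟩ is an inner product exactly when A is positive definite.

no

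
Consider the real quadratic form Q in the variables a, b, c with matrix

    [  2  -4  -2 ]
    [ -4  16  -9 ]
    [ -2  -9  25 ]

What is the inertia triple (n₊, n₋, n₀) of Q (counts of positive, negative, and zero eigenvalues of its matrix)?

Symmetric row and column elimination reduces A to a congruent diagonal form with pivots 2, 8, 15/8.
Counting signs: 3 positive.

(3, 0, 0)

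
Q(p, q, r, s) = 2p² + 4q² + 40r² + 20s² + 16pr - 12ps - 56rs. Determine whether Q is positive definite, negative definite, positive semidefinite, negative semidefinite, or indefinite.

positive semidefinite

Write A = [[2, 0, 8, -6], [0, 4, 0, 0], [8, 0, 40, -28], [-6, 0, -28, 20]].
Congruent diagonalization of A (simultaneous row and column reduction) yields pivots 2, 4, 8, 0.
So there are 3 positive, 1 zero pivots.
Hence Q is positive semidefinite.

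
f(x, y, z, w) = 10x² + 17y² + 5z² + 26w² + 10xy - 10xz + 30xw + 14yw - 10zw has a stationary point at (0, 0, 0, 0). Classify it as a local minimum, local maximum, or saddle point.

The Hessian at the origin is H = [[20, 10, -10, 30], [10, 34, 0, 14], [-10, 0, 10, -10], [30, 14, -10, 52]].
Symmetric row and column elimination reduces H to a congruent diagonal form with pivots 20, 29, 120/29, 1/2.
So there are 4 positive pivots.
H is positive definite, so the origin is a strict local minimum.

local minimum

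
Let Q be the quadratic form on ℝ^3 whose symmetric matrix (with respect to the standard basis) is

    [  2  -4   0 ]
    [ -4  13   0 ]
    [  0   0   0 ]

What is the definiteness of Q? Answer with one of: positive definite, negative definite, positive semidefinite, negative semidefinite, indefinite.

positive semidefinite

Row-reducing A symmetrically gives the diagonal entries 2, 5, 0.
So there are 2 positive, 1 zero pivots.
Hence Q is positive semidefinite.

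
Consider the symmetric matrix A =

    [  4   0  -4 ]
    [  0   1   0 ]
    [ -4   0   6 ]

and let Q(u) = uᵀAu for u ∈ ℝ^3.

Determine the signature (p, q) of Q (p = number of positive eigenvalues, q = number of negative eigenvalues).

Congruent diagonalization of A (simultaneous row and column reduction) yields pivots 4, 1, 2.
That gives 3 positive pivots.

(3, 0)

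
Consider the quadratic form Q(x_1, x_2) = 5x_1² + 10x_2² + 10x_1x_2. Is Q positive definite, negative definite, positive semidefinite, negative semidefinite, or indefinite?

The symmetric matrix is A = [[5, 5], [5, 10]].
Symmetric row and column elimination reduces A to a congruent diagonal form with pivots 5, 5.
That gives 2 positive pivots.
Hence Q is positive definite.

positive definite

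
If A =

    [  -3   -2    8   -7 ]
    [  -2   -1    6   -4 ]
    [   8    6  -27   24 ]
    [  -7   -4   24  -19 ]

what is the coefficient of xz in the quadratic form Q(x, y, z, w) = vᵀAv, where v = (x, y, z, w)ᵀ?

16

The coefficient of xz is A[1,3] + A[3,1] = 2·8 = 16.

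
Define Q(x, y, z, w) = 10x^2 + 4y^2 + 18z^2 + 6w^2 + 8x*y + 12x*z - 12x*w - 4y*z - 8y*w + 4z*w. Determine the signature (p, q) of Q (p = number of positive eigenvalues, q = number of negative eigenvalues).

The symmetric matrix is A = [[10, 4, 6, -6], [4, 4, -2, -4], [6, -2, 18, 2], [-6, -4, 2, 6]].
Row-reducing A symmetrically gives the diagonal entries 10, 12/5, 19/3, 4/19.
So there are 4 positive pivots.

(4, 0)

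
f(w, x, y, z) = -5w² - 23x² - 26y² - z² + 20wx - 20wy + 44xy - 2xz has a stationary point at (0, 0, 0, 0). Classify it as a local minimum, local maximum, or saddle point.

The Hessian at the origin is H = [[-10, 20, -20, 0], [20, -46, 44, -2], [-20, 44, -52, 0], [0, -2, 0, -2]].
Row-reducing H symmetrically gives the diagonal entries -10, -6, -28/3, -8/7.
Counting signs: 4 negative.
H is negative definite, so the origin is a strict local maximum.

local maximum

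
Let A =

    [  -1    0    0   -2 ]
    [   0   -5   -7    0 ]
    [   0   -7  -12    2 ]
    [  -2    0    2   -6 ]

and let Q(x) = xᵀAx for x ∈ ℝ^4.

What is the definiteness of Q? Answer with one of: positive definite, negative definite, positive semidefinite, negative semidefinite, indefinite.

negative definite

Leading principal minors: Δ_1 = -1, Δ_2 = 5, Δ_3 = -11, Δ_4 = 2.
The signs alternate starting with Δ_1 < 0, so by Sylvester's criterion Q is negative definite.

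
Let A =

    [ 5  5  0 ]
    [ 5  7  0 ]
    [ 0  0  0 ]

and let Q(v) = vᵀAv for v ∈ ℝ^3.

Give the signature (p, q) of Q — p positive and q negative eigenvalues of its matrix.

(2, 0)

Symmetric row and column elimination reduces A to a congruent diagonal form with pivots 5, 2, 0.
Counting signs: 2 positive, 1 zero.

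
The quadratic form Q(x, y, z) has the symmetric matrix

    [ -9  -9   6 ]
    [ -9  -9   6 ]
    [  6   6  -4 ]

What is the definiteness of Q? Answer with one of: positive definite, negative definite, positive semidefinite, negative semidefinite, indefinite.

Congruent diagonalization of A (simultaneous row and column reduction) yields pivots -9, 0, 0.
Counting signs: 1 negative, 2 zero.
Hence Q is negative semidefinite.

negative semidefinite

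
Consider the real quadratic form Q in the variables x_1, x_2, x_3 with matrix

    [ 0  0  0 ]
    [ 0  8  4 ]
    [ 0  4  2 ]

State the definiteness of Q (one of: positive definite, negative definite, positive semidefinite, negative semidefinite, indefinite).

Row-reducing A symmetrically gives the diagonal entries 0, 8, 0.
So there are 1 positive, 2 zero pivots.
Hence Q is positive semidefinite.

positive semidefinite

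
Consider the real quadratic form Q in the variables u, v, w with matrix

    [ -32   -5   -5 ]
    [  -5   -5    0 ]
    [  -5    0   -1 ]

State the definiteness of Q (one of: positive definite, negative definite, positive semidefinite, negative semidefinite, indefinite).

negative definite

Leading principal minors: Δ_1 = -32, Δ_2 = 135, Δ_3 = -10.
The signs alternate starting with Δ_1 < 0, so by Sylvester's criterion Q is negative definite.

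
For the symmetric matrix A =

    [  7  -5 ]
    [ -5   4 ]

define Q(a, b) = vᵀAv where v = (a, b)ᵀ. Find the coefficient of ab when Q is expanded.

The coefficient of ab is A[1,2] + A[2,1] = 2·(-5) = -10.

-10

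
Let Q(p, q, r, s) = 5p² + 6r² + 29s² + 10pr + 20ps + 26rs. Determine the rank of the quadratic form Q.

2

Write A = [[5, 0, 5, 10], [0, 0, 0, 0], [5, 0, 6, 13], [10, 0, 13, 29]].
Row-reducing A symmetrically gives the diagonal entries 5, 0, 1, 0.
That gives 2 positive, 2 zero pivots.
The rank is the number of nonzero pivots: 2.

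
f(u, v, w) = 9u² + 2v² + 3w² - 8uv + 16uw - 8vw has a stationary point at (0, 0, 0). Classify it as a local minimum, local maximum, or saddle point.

The Hessian at the origin is H = [[18, -8, 16], [-8, 4, -8], [16, -8, 6]].
Applying the same elementary operations to the rows and columns of H produces a congruent diagonal matrix with entries 18, 4/9, -10.
Counting signs: 2 positive, 1 negative.
H is indefinite, so the origin is a saddle point.

saddle point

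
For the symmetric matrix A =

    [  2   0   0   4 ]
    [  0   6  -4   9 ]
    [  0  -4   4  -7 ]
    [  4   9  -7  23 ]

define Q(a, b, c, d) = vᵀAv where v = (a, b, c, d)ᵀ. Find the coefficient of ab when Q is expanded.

The coefficient of ab is A[1,2] + A[2,1] = 2·0 = 0.

0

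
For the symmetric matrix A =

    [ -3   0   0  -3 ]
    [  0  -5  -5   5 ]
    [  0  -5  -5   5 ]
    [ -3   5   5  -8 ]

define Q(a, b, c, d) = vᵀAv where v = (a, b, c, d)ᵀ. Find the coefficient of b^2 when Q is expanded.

-5

The coefficient of b^2 is the diagonal entry A[2,2] = -5.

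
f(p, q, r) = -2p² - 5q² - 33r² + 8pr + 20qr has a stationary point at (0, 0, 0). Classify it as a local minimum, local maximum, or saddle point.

The Hessian at the origin is H = [[-4, 0, 8], [0, -10, 20], [8, 20, -66]].
Applying the same elementary operations to the rows and columns of H produces a congruent diagonal matrix with entries -4, -10, -10.
Counting signs: 3 negative.
H is negative definite, so the origin is a strict local maximum.

local maximum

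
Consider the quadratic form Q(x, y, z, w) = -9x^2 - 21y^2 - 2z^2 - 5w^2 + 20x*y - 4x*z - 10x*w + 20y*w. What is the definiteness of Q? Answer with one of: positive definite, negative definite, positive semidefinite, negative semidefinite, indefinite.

The symmetric matrix is A = [[-9, 10, -2, -5], [10, -21, 0, 10], [-2, 0, -2, 0], [-5, 10, 0, -5]].
Applying the same elementary operations to the rows and columns of A produces a congruent diagonal matrix with entries -9, -89/9, -94/89, -10/47.
That gives 4 negative pivots.
Hence Q is negative definite.

negative definite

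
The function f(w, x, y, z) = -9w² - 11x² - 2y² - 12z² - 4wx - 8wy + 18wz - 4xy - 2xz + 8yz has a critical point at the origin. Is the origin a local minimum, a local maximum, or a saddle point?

The Hessian at the origin is H = [[-18, -4, -8, 18], [-4, -22, -4, -2], [-8, -4, -4, 8], [18, -2, 8, -24]].
Congruent diagonalization of H (simultaneous row and column reduction) yields pivots -18, -190/9, -4/19, -12/5.
That gives 4 negative pivots.
H is negative definite, so the origin is a strict local maximum.

local maximum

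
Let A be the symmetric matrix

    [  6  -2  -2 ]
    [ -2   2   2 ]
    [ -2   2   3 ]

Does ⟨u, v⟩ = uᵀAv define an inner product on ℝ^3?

An LDLᵀ factorisation of A has diagonal entries 6, 4/3, 1.
So there are 3 positive pivots.
Hence Q is positive definite.
⟨·,·⟩ is an inner product exactly when A is positive definite.

yes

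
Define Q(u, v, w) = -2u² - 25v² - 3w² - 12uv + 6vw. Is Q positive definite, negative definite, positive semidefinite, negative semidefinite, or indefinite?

negative definite

The symmetric matrix is A = [[-2, -6, 0], [-6, -25, 3], [0, 3, -3]].
Symmetric row and column elimination reduces A to a congruent diagonal form with pivots -2, -7, -12/7.
That gives 3 negative pivots.
Hence Q is negative definite.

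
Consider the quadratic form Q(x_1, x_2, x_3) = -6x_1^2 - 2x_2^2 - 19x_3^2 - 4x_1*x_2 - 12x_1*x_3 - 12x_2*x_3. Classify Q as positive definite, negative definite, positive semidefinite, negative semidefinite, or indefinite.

negative definite

The symmetric matrix of Q is A = [[-6, -2, -6], [-2, -2, -6], [-6, -6, -19]].
Leading principal minors: Δ_1 = -6, Δ_2 = 8, Δ_3 = -8.
The signs alternate starting with Δ_1 < 0, so by Sylvester's criterion Q is negative definite.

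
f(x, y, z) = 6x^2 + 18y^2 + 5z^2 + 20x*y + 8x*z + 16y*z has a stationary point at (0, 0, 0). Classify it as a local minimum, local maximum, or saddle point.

The Hessian at the origin is H = [[12, 20, 8], [20, 36, 16], [8, 16, 10]].
Symmetric row and column elimination reduces H to a congruent diagonal form with pivots 12, 8/3, 2.
So there are 3 positive pivots.
H is positive definite, so the origin is a strict local minimum.

local minimum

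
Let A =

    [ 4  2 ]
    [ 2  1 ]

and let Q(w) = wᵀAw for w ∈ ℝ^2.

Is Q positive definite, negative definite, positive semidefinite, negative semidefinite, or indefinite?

Congruent diagonalization of A (simultaneous row and column reduction) yields pivots 4, 0.
Counting signs: 1 positive, 1 zero.
Hence Q is positive semidefinite.

positive semidefinite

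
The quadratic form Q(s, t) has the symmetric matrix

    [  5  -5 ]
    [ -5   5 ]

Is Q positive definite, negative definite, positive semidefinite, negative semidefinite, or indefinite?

For the 2×2 matrix [[5, -5], [-5, 5]]: det = 5·5 − (-5)² = 0, trace = 10.
det = 0 so one eigenvalue is zero; the form is semidefinite with the sign of the trace.

positive semidefinite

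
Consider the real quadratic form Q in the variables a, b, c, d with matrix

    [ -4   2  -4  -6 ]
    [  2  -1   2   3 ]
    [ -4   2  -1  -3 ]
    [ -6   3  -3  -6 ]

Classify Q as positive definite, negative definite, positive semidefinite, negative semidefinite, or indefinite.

Congruent diagonalization of A (simultaneous row and column reduction) yields pivots -4, 0, 3, 0.
Counting signs: 1 positive, 1 negative, 2 zero.
Hence Q is indefinite.

indefinite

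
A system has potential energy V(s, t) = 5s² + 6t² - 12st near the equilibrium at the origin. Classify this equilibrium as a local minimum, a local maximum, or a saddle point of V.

saddle point

The Hessian at the origin is H = [[10, -12], [-12, 12]].
det H = 10·12 − (-12)² = -24 < 0, so H is indefinite.
Therefore the origin is a saddle point.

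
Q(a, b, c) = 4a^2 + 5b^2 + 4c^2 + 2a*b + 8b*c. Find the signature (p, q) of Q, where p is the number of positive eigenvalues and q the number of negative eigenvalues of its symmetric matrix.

The associated matrix is A = [[4, 1, 0], [1, 5, 4], [0, 4, 4]].
Row-reducing A symmetrically gives the diagonal entries 4, 19/4, 12/19.
So there are 3 positive pivots.

(3, 0)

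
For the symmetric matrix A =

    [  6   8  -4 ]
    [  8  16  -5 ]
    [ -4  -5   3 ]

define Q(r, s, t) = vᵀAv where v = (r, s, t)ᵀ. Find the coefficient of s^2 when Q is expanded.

16

The coefficient of s^2 is the diagonal entry A[2,2] = 16.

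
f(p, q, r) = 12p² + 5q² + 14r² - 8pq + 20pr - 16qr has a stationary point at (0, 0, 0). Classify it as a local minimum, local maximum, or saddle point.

The Hessian at the origin is H = [[24, -8, 20], [-8, 10, -16], [20, -16, 28]].
Symmetric row and column elimination reduces H to a congruent diagonal form with pivots 24, 22/3, -6/11.
That gives 2 positive, 1 negative pivots.
H is indefinite, so the origin is a saddle point.

saddle point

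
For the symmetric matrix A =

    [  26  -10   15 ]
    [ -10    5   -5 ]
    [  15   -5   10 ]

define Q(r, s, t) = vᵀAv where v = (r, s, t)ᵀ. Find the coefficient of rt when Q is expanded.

30

The coefficient of rt is A[1,3] + A[3,1] = 2·15 = 30.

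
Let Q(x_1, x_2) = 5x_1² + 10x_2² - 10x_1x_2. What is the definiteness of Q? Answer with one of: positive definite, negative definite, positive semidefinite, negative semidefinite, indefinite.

positive definite

The symmetric matrix of Q is [[5, -5], [-5, 10]].
For the 2×2 matrix [[5, -5], [-5, 10]]: det = 5·10 − (-5)² = 25, trace = 15.
det > 0 so both eigenvalues share the sign of the trace; trace = 15 > 0 ⇒ both positive.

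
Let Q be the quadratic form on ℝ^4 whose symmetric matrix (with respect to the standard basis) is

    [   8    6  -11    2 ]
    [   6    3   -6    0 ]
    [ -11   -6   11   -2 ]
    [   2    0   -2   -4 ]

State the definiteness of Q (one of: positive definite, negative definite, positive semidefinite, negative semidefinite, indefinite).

indefinite

Congruent diagonalization of A (simultaneous row and column reduction) yields pivots 8, -3/2, -3/4, 0.
That gives 1 positive, 2 negative, 1 zero pivots.
Hence Q is indefinite.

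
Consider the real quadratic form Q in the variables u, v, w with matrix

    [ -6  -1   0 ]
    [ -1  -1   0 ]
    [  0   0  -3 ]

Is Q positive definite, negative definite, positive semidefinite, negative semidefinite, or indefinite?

negative definite

Leading principal minors: Δ_1 = -6, Δ_2 = 5, Δ_3 = -15.
The signs alternate starting with Δ_1 < 0, so by Sylvester's criterion Q is negative definite.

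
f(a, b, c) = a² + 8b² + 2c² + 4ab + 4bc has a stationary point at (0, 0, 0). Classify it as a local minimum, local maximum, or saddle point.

local minimum

The Hessian at the origin is H = [[2, 4, 0], [4, 16, 4], [0, 4, 4]].
Congruent diagonalization of H (simultaneous row and column reduction) yields pivots 2, 8, 2.
That gives 3 positive pivots.
H is positive definite, so the origin is a strict local minimum.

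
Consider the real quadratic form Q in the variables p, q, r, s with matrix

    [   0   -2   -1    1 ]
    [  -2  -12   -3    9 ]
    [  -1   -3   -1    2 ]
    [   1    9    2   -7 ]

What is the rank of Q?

Row reduction of A gives 3 nonzero rows, so rank A = 3.

3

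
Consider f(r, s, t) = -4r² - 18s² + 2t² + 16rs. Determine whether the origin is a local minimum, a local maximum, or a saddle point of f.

saddle point

The Hessian at the origin is H = [[-8, 16, 0], [16, -36, 0], [0, 0, 4]].
Applying the same elementary operations to the rows and columns of H produces a congruent diagonal matrix with entries -8, -4, 4.
Counting signs: 1 positive, 2 negative.
H is indefinite, so the origin is a saddle point.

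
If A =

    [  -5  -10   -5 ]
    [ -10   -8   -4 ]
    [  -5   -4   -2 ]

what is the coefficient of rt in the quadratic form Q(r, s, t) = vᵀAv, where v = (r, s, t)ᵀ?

-10

The coefficient of rt is A[1,3] + A[3,1] = 2·(-5) = -10.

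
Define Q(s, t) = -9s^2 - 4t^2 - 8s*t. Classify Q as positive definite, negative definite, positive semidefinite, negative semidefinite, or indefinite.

The symmetric matrix of Q is A = [[-9, -4], [-4, -4]].
Leading principal minors: Δ_1 = -9, Δ_2 = 20.
The signs alternate starting with Δ_1 < 0, so by Sylvester's criterion Q is negative definite.

negative definite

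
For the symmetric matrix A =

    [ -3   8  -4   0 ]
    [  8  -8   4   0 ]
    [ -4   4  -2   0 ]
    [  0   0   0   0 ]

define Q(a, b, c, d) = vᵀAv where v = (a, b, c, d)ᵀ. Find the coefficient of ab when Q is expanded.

The coefficient of ab is A[1,2] + A[2,1] = 2·8 = 16.

16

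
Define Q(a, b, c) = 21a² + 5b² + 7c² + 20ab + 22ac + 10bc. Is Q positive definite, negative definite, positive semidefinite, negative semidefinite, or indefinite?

The symmetric matrix of Q is A = [[21, 10, 11], [10, 5, 5], [11, 5, 7]].
Leading principal minors: Δ_1 = 21, Δ_2 = 5, Δ_3 = 5.
All leading principal minors are positive, so by Sylvester's criterion Q is positive definite.

positive definite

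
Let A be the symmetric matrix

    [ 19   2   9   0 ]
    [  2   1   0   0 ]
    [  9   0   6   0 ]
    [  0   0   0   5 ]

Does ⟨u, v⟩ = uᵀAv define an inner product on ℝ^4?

Symmetric row and column elimination reduces A to a congruent diagonal form with pivots 19, 15/19, 3/5, 5.
That gives 4 positive pivots.
Hence Q is positive definite.
⟨·,·⟩ is an inner product exactly when A is positive definite.

yes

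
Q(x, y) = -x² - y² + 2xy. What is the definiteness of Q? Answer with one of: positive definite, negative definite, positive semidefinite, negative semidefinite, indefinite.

The symmetric matrix of Q is [[-1, 1], [1, -1]].
For the 2×2 matrix [[-1, 1], [1, -1]]: det = -1·-1 − (1)² = 0, trace = -2.
det = 0 so one eigenvalue is zero; the form is semidefinite with the sign of the trace.

negative semidefinite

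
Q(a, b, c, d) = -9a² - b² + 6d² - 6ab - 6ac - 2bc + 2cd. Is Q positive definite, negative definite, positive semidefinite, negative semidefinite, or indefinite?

The associated matrix is A = [[-9, -3, -3, 0], [-3, -1, -1, 0], [-3, -1, 0, 1], [0, 0, 1, 6]].
Row-reducing A symmetrically gives the diagonal entries -9, 0, 1, 5.
That gives 2 positive, 1 negative, 1 zero pivots.
Hence Q is indefinite.

indefinite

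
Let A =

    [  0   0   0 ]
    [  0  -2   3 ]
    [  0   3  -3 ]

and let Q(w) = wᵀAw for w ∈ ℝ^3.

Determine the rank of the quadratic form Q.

Applying the same elementary operations to the rows and columns of A produces a congruent diagonal matrix with entries 0, -2, 3/2.
That gives 1 positive, 1 negative, 1 zero pivots.
The rank is the number of nonzero pivots: 2.

2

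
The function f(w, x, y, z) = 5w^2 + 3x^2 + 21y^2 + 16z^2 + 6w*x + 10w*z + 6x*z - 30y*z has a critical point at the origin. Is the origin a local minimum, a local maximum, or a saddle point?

local minimum

The Hessian at the origin is H = [[10, 6, 0, 10], [6, 6, 0, 6], [0, 0, 42, -30], [10, 6, -30, 32]].
Symmetric row and column elimination reduces H to a congruent diagonal form with pivots 10, 12/5, 42, 4/7.
So there are 4 positive pivots.
H is positive definite, so the origin is a strict local minimum.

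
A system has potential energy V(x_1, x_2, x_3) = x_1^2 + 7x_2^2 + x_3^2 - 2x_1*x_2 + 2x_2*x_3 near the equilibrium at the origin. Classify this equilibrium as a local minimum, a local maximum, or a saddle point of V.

The Hessian at the origin is H = [[2, -2, 0], [-2, 14, 2], [0, 2, 2]].
Congruent diagonalization of H (simultaneous row and column reduction) yields pivots 2, 12, 5/3.
Counting signs: 3 positive.
H is positive definite, so the origin is a strict local minimum.

local minimum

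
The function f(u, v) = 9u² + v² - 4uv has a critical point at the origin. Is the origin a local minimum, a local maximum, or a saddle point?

The Hessian at the origin is H = [[18, -4], [-4, 2]].
det H = 18·2 − (-4)² = 20 > 0 and H[1,1] = 18 > 0, so H is positive definite.
Therefore the origin is a local minimum.

local minimum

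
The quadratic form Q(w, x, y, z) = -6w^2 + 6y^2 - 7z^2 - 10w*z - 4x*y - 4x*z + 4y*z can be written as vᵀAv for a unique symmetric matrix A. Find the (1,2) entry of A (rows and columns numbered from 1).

0

The coefficient of w·x in Q is 0. For a symmetric A this equals A[1,2] + A[2,1] = 2·A[1,2].
So A[1,2] = 0/2 = 0.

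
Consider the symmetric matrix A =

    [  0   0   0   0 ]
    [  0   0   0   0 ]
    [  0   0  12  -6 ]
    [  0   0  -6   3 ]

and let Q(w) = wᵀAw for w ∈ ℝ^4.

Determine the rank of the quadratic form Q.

Row-reducing A symmetrically gives the diagonal entries 0, 0, 12, 0.
Counting signs: 1 positive, 3 zero.
The rank is the number of nonzero pivots: 1.

1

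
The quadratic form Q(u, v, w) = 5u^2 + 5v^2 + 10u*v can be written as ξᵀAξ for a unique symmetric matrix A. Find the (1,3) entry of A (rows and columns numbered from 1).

The coefficient of u·w in Q is 0. For a symmetric A this equals A[1,3] + A[3,1] = 2·A[1,3].
So A[1,3] = 0/2 = 0.

0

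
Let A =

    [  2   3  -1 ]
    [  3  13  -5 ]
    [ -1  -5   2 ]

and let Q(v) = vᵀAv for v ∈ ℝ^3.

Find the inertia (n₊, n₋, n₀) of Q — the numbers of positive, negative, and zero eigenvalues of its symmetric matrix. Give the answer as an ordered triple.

Applying the same elementary operations to the rows and columns of A produces a congruent diagonal matrix with entries 2, 17/2, 1/17.
Counting signs: 3 positive.

(3, 0, 0)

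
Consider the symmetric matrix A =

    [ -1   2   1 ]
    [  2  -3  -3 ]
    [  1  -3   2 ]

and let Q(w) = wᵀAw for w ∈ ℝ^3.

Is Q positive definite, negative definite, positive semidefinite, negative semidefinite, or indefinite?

indefinite

An LDLᵀ factorisation of A has diagonal entries -1, 1, 2.
Counting signs: 2 positive, 1 negative.
Hence Q is indefinite.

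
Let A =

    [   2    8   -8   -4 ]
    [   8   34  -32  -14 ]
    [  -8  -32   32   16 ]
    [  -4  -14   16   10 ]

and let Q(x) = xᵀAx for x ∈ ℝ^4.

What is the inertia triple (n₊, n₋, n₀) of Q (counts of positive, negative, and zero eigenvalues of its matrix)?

Symmetric row and column elimination reduces A to a congruent diagonal form with pivots 2, 2, 0, 0.
Counting signs: 2 positive, 2 zero.

(2, 0, 2)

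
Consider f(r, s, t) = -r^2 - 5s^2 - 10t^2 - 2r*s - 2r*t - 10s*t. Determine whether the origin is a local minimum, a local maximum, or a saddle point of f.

The Hessian at the origin is H = [[-2, -2, -2], [-2, -10, -10], [-2, -10, -20]].
Row-reducing H symmetrically gives the diagonal entries -2, -8, -10.
That gives 3 negative pivots.
H is negative definite, so the origin is a strict local maximum.

local maximum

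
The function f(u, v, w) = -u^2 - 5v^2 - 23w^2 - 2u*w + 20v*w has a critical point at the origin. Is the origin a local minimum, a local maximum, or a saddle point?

The Hessian at the origin is H = [[-2, 0, -2], [0, -10, 20], [-2, 20, -46]].
Congruent diagonalization of H (simultaneous row and column reduction) yields pivots -2, -10, -4.
So there are 3 negative pivots.
H is negative definite, so the origin is a strict local maximum.

local maximum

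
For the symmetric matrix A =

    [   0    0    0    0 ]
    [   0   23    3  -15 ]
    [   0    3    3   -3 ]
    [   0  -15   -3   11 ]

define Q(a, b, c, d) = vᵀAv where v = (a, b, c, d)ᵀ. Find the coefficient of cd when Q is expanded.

-6

The coefficient of cd is A[3,4] + A[4,3] = 2·(-3) = -6.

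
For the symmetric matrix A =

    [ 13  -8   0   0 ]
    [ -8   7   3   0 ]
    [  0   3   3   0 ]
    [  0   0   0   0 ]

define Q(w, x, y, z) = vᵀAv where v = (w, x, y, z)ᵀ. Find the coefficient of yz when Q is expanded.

0

The coefficient of yz is A[3,4] + A[4,3] = 2·0 = 0.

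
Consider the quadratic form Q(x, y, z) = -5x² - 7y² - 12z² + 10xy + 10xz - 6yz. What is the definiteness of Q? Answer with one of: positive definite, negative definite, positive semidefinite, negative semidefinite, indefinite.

negative definite

The symmetric matrix of Q is A = [[-5, 5, 5], [5, -7, -3], [5, -3, -12]].
Leading principal minors: Δ_1 = -5, Δ_2 = 10, Δ_3 = -50.
The signs alternate starting with Δ_1 < 0, so by Sylvester's criterion Q is negative definite.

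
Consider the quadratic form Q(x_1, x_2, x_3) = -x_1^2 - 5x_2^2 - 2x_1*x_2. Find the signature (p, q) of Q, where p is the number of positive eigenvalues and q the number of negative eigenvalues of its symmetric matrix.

(0, 2)

Write A = [[-1, -1, 0], [-1, -5, 0], [0, 0, 0]].
Symmetric row and column elimination reduces A to a congruent diagonal form with pivots -1, -4, 0.
That gives 2 negative, 1 zero pivots.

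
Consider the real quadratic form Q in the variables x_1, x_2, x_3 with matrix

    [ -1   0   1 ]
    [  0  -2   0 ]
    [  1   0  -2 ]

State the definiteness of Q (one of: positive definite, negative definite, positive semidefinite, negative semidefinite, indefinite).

negative definite

Leading principal minors: Δ_1 = -1, Δ_2 = 2, Δ_3 = -2.
The signs alternate starting with Δ_1 < 0, so by Sylvester's criterion Q is negative definite.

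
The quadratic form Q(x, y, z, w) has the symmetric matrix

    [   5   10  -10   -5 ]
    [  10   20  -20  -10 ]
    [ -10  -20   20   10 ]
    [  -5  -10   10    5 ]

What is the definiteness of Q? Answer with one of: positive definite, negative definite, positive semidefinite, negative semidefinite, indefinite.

Symmetric row and column elimination reduces A to a congruent diagonal form with pivots 5, 0, 0, 0.
That gives 1 positive, 3 zero pivots.
Hence Q is positive semidefinite.

positive semidefinite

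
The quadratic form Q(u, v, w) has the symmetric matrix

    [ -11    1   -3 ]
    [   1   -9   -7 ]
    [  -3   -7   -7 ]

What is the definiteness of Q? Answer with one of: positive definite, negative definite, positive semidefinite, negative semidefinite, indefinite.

negative definite

Leading principal minors: Δ_1 = -11, Δ_2 = 98, Δ_3 = -24.
The signs alternate starting with Δ_1 < 0, so by Sylvester's criterion Q is negative definite.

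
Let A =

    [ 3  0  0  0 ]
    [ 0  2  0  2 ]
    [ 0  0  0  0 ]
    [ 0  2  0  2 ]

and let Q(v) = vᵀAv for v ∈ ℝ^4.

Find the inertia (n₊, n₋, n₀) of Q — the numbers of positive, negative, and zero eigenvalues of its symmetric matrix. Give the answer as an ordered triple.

Row-reducing A symmetrically gives the diagonal entries 3, 2, 0, 0.
Counting signs: 2 positive, 2 zero.

(2, 0, 2)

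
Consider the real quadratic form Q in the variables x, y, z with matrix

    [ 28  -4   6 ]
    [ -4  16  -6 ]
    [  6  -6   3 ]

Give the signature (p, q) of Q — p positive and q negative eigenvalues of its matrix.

(2, 0)

Symmetric row and column elimination reduces A to a congruent diagonal form with pivots 28, 108/7, 0.
That gives 2 positive, 1 zero pivots.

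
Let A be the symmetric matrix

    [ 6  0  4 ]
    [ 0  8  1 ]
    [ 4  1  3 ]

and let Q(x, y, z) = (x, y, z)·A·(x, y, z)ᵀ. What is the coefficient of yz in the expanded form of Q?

2

The coefficient of yz is A[2,3] + A[3,2] = 2·1 = 2.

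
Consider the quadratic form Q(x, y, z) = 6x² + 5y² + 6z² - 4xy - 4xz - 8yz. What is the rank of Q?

3

Write A = [[6, -2, -2], [-2, 5, -4], [-2, -4, 6]].
Symmetric row and column elimination reduces A to a congruent diagonal form with pivots 6, 13/3, 4/13.
So there are 3 positive pivots.
The rank is the number of nonzero pivots: 3.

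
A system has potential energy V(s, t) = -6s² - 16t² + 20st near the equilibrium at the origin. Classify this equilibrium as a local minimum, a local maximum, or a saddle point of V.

saddle point

The Hessian at the origin is H = [[-12, 20], [20, -32]].
det H = -12·-32 − (20)² = -16 < 0, so H is indefinite.
Therefore the origin is a saddle point.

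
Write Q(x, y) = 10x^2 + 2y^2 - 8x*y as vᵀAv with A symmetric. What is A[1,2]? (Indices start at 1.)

-4

The coefficient of x·y in Q is -8. For a symmetric A this equals A[1,2] + A[2,1] = 2·A[1,2].
So A[1,2] = -8/2 = -4.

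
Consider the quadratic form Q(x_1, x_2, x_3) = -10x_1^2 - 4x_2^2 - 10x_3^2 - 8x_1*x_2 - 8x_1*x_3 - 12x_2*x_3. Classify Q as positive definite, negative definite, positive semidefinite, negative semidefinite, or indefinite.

The symmetric matrix is A = [[-10, -4, -4], [-4, -4, -6], [-4, -6, -10]].
Row-reducing A symmetrically gives the diagonal entries -10, -12/5, -1/3.
So there are 3 negative pivots.
Hence Q is negative definite.

negative definite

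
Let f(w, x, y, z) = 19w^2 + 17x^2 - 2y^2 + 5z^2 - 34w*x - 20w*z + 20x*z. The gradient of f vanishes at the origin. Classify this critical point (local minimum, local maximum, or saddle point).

saddle point

The Hessian at the origin is H = [[38, -34, 0, -20], [-34, 34, 0, 20], [0, 0, -4, 0], [-20, 20, 0, 10]].
An LDLᵀ factorisation of H has diagonal entries 38, 68/19, -4, -30/17.
That gives 2 positive, 2 negative pivots.
H is indefinite, so the origin is a saddle point.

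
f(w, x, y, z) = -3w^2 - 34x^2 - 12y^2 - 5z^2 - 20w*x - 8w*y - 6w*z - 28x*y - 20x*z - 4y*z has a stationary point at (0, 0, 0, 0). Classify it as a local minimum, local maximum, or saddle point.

local maximum

The Hessian at the origin is H = [[-6, -20, -8, -6], [-20, -68, -28, -20], [-8, -28, -24, -4], [-6, -20, -4, -10]].
Row-reducing H symmetrically gives the diagonal entries -6, -4/3, -12, -8/3.
So there are 4 negative pivots.
H is negative definite, so the origin is a strict local maximum.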